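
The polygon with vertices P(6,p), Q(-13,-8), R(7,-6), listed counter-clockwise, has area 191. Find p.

Write out the shoelace sum; only the two edges meeting at P involve p:
2·Area = [(7·p − 6·(-6)) + (6·(-8) − (-13)·p)] + 134
       = 20·p + 122 = 382
⇒ p = 13.

13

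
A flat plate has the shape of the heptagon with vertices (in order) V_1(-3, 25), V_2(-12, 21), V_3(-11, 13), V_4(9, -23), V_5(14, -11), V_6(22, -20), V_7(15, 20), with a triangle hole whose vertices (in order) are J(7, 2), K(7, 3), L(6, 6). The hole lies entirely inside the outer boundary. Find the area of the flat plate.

903.5

Outer boundary:
Σ = (237) + (75) + (136) + (223) + (-38) + (740) + (435) = 1808
Area = |Σ|/2 = 904.
Hole:
Apply the shoelace (surveyor's) formula: 2A = Σ (x_i·y_{i+1} − x_{i+1}·y_i), indices taken mod 3.
Cross-terms: 7, 24, -30  ⇒  Σ = 1
Area = |Σ|/2 = 0.5.
Net area = 904 − 0.5 = 903.5.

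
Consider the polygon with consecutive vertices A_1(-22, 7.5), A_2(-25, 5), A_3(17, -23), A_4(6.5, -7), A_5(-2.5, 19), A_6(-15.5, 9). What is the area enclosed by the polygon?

528.875

A_1→A_2: (-22)(5) − (-25)(7.5) = 77.5
A_2→A_3: (-25)(-23) − (17)(5) = 490
A_3→A_4: (17)(-7) − (6.5)(-23) = 30.5
A_4→A_5: (6.5)(19) − (-2.5)(-7) = 106
A_5→A_6: (-2.5)(9) − (-15.5)(19) = 272
A_6→A_1: (-15.5)(7.5) − (-22)(9) = 81.75
Σ = 1057.75
Area = |Σ|/2 = 528.875.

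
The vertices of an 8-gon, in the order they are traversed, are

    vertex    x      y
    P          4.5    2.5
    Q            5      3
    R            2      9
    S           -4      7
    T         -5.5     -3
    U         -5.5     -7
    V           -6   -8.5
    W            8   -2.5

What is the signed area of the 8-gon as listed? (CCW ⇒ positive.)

Apply the shoelace formula: 2A = Σ (x_i·y_{i+1} − x_{i+1}·y_i), indices taken mod 8.
Cross-terms: 1, 39, 50, 50.5, 22, 4.75, 83, 31.25  ⇒  Σ = 281.5
Signed area = Σ/2 = 140.75 (positive ⇒ counter-clockwise traversal).

140.75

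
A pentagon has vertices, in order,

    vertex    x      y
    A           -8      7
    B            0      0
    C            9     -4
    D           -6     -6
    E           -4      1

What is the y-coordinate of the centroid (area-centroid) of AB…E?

Apply the surveyor's formula. First the cross-terms c_i = x_i·y_{i+1} − x_{i+1}·y_i:
  0, 0, -78, -30, -20  ⇒  2A = -128, A = -64.
Then Σ (y_i + y_{i+1})·c_i = 770, so ȳ = 770 / (6·(-64)) = -385/192.

-385/192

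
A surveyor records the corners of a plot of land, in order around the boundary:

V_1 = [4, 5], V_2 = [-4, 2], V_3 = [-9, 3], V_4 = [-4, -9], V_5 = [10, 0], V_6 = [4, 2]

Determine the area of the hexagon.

Apply Gauss's area formula: 2A = Σ (x_i·y_{i+1} − x_{i+1}·y_i), indices taken mod 6.
V_1→V_2: (4)(2) − (-4)(5) = 28
V_2→V_3: (-4)(3) − (-9)(2) = 6
V_3→V_4: (-9)(-9) − (-4)(3) = 93
V_4→V_5: (-4)(0) − (10)(-9) = 90
V_5→V_6: (10)(2) − (4)(0) = 20
V_6→V_1: (4)(5) − (4)(2) = 12
Σ = 249
Area = |Σ|/2 = 124.5.

124.5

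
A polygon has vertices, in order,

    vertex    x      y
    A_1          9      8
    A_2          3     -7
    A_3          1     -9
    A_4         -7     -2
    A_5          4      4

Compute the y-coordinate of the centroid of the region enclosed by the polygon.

-215/147

Apply the shoelace formula. First the cross-terms c_i = x_i·y_{i+1} − x_{i+1}·y_i:
  -87, -20, -65, -20, -4  ⇒  2A = -196, A = -98.
Then Σ (y_i + y_{i+1})·c_i = 860, so ȳ = 860 / (6·(-98)) = -215/147.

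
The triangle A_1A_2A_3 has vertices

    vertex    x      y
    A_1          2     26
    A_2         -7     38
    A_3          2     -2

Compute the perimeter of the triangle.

84

|A_1A_2| = √((-9)² + (12)²) = √225 = 15
|A_2A_3| = √((9)² + (-40)²) = √1681 = 41
|A_3A_1| = √((0)² + (28)²) = √784 = 28
Perimeter = 15 + 41 + 28 = 84.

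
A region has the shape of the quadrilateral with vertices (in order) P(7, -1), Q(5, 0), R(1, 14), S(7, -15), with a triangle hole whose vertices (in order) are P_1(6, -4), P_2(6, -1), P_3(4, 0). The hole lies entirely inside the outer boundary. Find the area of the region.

27

Outer boundary:
Apply the shoelace formula: 2A = Σ (x_i·y_{i+1} − x_{i+1}·y_i), indices taken mod 4.
Σ = (5) + (70) + (-113) + (98) = 60
Area = |Σ|/2 = 30.
Hole:
Apply the surveyor's formula: 2A = Σ (x_i·y_{i+1} − x_{i+1}·y_i), indices taken mod 3.
Σ = (18) + (4) + (-16) = 6
Area = |Σ|/2 = 3.
Net area = 30 − 3 = 27.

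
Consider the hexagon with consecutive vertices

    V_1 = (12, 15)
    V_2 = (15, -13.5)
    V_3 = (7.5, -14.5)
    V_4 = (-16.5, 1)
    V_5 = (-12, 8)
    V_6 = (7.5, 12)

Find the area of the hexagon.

Apply Gauss's area formula: 2A = Σ (x_i·y_{i+1} − x_{i+1}·y_i), indices taken mod 6.
Σ = (-387) + (-116.25) + (-231.75) + (-120) + (-204) + (-31.5) = -1090.5
Area = |Σ|/2 = 545.25.

545.25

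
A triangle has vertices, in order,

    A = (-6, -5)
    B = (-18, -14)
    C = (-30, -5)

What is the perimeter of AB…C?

54

|AB| = √((-12)² + (-9)²) = √225 = 15
|BC| = √((-12)² + (9)²) = √225 = 15
|CA| = √((24)² + (0)²) = √576 = 24
Perimeter = 15 + 15 + 24 = 54.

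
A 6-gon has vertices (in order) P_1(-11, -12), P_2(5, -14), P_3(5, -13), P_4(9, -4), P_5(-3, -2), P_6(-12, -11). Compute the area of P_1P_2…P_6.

159

Σ = (214) + (5) + (97) + (-30) + (9) + (23) = 318
Area = |Σ|/2 = 159.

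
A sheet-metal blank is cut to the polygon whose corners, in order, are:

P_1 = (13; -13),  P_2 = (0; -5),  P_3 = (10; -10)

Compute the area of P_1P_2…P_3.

7.5

Apply the shoelace formula: 2A = Σ (x_i·y_{i+1} − x_{i+1}·y_i), indices taken mod 3.
P_1→P_2: (13)(-5) − (0)(-13) = -65
P_2→P_3: (0)(-10) − (10)(-5) = 50
P_3→P_1: (10)(-13) − (13)(-10) = 0
Σ = -15
Area = |Σ|/2 = 7.5.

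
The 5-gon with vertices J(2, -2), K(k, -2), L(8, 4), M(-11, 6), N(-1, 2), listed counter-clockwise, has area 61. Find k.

6

Write out the shoelace sum; only the two edges meeting at K involve k:
2·Area = [(2·(-2) − k·(-2)) + (k·4 − 8·(-2))] + 74
       = 6·k + 86 = 122
⇒ k = 6.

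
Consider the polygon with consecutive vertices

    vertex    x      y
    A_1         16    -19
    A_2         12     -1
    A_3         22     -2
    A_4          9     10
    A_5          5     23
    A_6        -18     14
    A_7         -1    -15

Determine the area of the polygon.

816

Apply the surveyor's formula: 2A = Σ (x_i·y_{i+1} − x_{i+1}·y_i), indices taken mod 7.
Σ = (212) + (-2) + (238) + (157) + (484) + (284) + (259) = 1632
Area = |Σ|/2 = 816.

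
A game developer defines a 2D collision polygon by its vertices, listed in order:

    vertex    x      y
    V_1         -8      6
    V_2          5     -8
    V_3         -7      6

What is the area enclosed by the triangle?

7

Apply Gauss's area formula: 2A = Σ (x_i·y_{i+1} − x_{i+1}·y_i), indices taken mod 3.
Σ = (34) + (-26) + (6) = 14
Area = |Σ|/2 = 7.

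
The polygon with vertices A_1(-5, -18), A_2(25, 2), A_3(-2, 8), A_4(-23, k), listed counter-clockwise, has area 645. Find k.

The doubled signed area Σ (x_i y_{i+1} − x_{i+1} y_i) is linear in k.
With k=0 it equals 1242; the coefficient of k is 3 (from the two edges through A_4).
So 3·k + 1242 = 2·645 = 1290 ⇒ k = 16.

16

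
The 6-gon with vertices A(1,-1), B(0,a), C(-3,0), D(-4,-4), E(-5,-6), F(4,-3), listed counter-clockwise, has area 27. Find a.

0

The doubled signed area Σ (x_i y_{i+1} − x_{i+1} y_i) is linear in a.
With a=0 it equals 54; the coefficient of a is 4 (from the two edges through B).
So 4·a + 54 = 2·27 = 54 ⇒ a = 0.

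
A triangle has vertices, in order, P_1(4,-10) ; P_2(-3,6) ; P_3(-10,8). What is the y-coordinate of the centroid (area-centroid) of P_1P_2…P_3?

Apply the shoelace (surveyor's) formula. First the cross-terms c_i = x_i·y_{i+1} − x_{i+1}·y_i:
  -6, 36, 68  ⇒  2A = 98, A = 49.
Then Σ (y_i + y_{i+1})·c_i = 392, so ȳ = 392 / (6·49) = 4/3.

4/3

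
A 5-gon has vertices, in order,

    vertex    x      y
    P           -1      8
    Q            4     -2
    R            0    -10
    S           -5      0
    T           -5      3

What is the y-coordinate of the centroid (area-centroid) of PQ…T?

Apply the shoelace formula. First the cross-terms c_i = x_i·y_{i+1} − x_{i+1}·y_i:
  -30, -40, -50, -15, -37  ⇒  2A = -172, A = -86.
Then Σ (y_i + y_{i+1})·c_i = 348, so ȳ = 348 / (6·(-86)) = -29/43.

-29/43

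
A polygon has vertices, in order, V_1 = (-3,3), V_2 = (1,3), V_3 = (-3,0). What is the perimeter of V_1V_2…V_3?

12

|V_1V_2| = √((4)² + (0)²) = √16 = 4
|V_2V_3| = √((-4)² + (-3)²) = √25 = 5
|V_3V_1| = √((0)² + (3)²) = √9 = 3
Perimeter = 4 + 5 + 3 = 12.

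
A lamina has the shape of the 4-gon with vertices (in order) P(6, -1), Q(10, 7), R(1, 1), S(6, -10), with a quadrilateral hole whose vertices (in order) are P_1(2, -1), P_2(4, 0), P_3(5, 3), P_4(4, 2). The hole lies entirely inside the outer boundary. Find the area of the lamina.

Outer boundary:
Apply the shoelace (surveyor's) formula: 2A = Σ (x_i·y_{i+1} − x_{i+1}·y_i), indices taken mod 4.
Σ = (52) + (3) + (-16) + (54) = 93
Area = |Σ|/2 = 46.5.
Hole:
Σ = (4) + (12) + (-2) + (-8) = 6
Area = |Σ|/2 = 3.
Net area = 46.5 − 3 = 43.5.

43.5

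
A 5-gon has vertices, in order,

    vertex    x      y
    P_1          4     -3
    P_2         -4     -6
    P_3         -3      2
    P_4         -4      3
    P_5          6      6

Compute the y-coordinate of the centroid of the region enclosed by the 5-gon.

Apply the shoelace (surveyor's) formula. First the cross-terms c_i = x_i·y_{i+1} − x_{i+1}·y_i:
  -36, -26, -1, -42, -42  ⇒  2A = -147, A = -73.5.
Then Σ (y_i + y_{i+1})·c_i = -81, so ȳ = -81 / (6·(-73.5)) = 9/49.

9/49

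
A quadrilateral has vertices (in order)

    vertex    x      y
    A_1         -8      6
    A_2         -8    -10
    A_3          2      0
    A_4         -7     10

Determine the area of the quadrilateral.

Apply the shoelace formula: 2A = Σ (x_i·y_{i+1} − x_{i+1}·y_i), indices taken mod 4.
Cross-terms: 128, 20, 20, 38  ⇒  Σ = 206
Area = |Σ|/2 = 103.

103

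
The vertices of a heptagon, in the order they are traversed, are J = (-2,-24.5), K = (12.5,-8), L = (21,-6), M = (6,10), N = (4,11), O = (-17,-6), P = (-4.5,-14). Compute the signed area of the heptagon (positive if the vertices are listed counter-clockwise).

571.75

Apply Gauss's area formula: 2A = Σ (x_i·y_{i+1} − x_{i+1}·y_i), indices taken mod 7.
J→K: (-2)(-8) − (12.5)(-24.5) = 322.25
K→L: (12.5)(-6) − (21)(-8) = 93
L→M: (21)(10) − (6)(-6) = 246
M→N: (6)(11) − (4)(10) = 26
N→O: (4)(-6) − (-17)(11) = 163
O→P: (-17)(-14) − (-4.5)(-6) = 211
P→J: (-4.5)(-24.5) − (-2)(-14) = 82.25
Σ = 1143.5
Signed area = Σ/2 = 571.75 (positive ⇒ counter-clockwise traversal).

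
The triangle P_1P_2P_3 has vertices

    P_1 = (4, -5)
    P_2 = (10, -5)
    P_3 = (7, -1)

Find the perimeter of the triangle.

16

|P_1P_2| = √((6)² + (0)²) = √36 = 6
|P_2P_3| = √((-3)² + (4)²) = √25 = 5
|P_3P_1| = √((-3)² + (-4)²) = √25 = 5
Perimeter = 6 + 5 + 5 = 16.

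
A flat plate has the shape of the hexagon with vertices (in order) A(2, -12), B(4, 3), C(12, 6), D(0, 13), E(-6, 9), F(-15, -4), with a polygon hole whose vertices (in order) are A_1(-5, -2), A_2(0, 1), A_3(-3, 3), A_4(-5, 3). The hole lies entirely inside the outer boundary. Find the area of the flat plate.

Outer boundary:
Apply the shoelace formula: 2A = Σ (x_i·y_{i+1} − x_{i+1}·y_i), indices taken mod 6.
Σ = (54) + (-12) + (156) + (78) + (159) + (188) = 623
Area = |Σ|/2 = 311.5.
Hole:
Σ = (-5) + (3) + (6) + (25) = 29
Area = |Σ|/2 = 14.5.
Net area = 311.5 − 14.5 = 297.

297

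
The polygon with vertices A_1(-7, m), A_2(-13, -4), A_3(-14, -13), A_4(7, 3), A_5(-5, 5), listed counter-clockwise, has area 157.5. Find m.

5

Write out the shoelace sum; only the two edges meeting at A_1 involve m:
2·Area = [((-5)·m − (-7)·5) + ((-7)·(-4) − (-13)·m)] + 212
       = 8·m + 275 = 315
⇒ m = 5.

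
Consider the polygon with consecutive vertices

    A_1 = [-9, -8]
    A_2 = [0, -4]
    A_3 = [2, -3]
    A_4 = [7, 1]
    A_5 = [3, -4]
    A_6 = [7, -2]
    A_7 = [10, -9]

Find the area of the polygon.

Apply the shoelace formula: 2A = Σ (x_i·y_{i+1} − x_{i+1}·y_i), indices taken mod 7.
A_1→A_2: (-9)(-4) − (0)(-8) = 36
A_2→A_3: (0)(-3) − (2)(-4) = 8
A_3→A_4: (2)(1) − (7)(-3) = 23
A_4→A_5: (7)(-4) − (3)(1) = -31
A_5→A_6: (3)(-2) − (7)(-4) = 22
A_6→A_7: (7)(-9) − (10)(-2) = -43
A_7→A_1: (10)(-8) − (-9)(-9) = -161
Σ = -146
Area = |Σ|/2 = 73.

73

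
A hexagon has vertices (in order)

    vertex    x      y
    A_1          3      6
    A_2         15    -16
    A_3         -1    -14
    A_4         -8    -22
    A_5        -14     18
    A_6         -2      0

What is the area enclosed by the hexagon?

A_1→A_2: (3)(-16) − (15)(6) = -138
A_2→A_3: (15)(-14) − (-1)(-16) = -226
A_3→A_4: (-1)(-22) − (-8)(-14) = -90
A_4→A_5: (-8)(18) − (-14)(-22) = -452
A_5→A_6: (-14)(0) − (-2)(18) = 36
A_6→A_1: (-2)(6) − (3)(0) = -12
Σ = -882
Area = |Σ|/2 = 441.

441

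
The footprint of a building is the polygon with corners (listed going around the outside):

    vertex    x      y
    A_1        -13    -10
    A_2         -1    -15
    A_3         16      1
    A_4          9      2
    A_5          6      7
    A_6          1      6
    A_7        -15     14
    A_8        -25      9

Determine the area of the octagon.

Σ = (185) + (239) + (23) + (51) + (29) + (104) + (215) + (367) = 1213
Area = |Σ|/2 = 606.5.

606.5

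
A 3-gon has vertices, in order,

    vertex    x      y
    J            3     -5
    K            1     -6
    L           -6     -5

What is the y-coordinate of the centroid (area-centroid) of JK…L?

-16/3

Apply Gauss's area formula. First the cross-terms c_i = x_i·y_{i+1} − x_{i+1}·y_i:
  -13, -41, 45  ⇒  2A = -9, A = -4.5.
Then Σ (y_i + y_{i+1})·c_i = 144, so ȳ = 144 / (6·(-4.5)) = -16/3.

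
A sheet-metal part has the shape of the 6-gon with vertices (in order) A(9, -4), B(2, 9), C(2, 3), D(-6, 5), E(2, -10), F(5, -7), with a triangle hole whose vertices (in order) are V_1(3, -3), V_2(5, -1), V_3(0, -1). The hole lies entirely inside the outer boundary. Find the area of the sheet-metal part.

112

Outer boundary:
Apply the surveyor's formula: 2A = Σ (x_i·y_{i+1} − x_{i+1}·y_i), indices taken mod 6.
Σ = (89) + (-12) + (28) + (50) + (36) + (43) = 234
Area = |Σ|/2 = 117.
Hole:
Apply the shoelace (surveyor's) formula: 2A = Σ (x_i·y_{i+1} − x_{i+1}·y_i), indices taken mod 3.
Cross-terms: 12, -5, 3  ⇒  Σ = 10
Area = |Σ|/2 = 5.
Net area = 117 − 5 = 112.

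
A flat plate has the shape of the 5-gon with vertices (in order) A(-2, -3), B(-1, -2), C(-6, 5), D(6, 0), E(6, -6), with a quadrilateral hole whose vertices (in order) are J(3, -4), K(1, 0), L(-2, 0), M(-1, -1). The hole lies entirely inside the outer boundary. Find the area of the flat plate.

49.5

Outer boundary:
Apply the shoelace formula: 2A = Σ (x_i·y_{i+1} − x_{i+1}·y_i), indices taken mod 5.
A→B: (-2)(-2) − (-1)(-3) = 1
B→C: (-1)(5) − (-6)(-2) = -17
C→D: (-6)(0) − (6)(5) = -30
D→E: (6)(-6) − (6)(0) = -36
E→A: (6)(-3) − (-2)(-6) = -30
Σ = -112
Area = |Σ|/2 = 56.
Hole:
Apply the shoelace (surveyor's) formula: 2A = Σ (x_i·y_{i+1} − x_{i+1}·y_i), indices taken mod 4.
J→K: (3)(0) − (1)(-4) = 4
K→L: (1)(0) − (-2)(0) = 0
L→M: (-2)(-1) − (-1)(0) = 2
M→J: (-1)(-4) − (3)(-1) = 7
Σ = 13
Area = |Σ|/2 = 6.5.
Net area = 56 − 6.5 = 49.5.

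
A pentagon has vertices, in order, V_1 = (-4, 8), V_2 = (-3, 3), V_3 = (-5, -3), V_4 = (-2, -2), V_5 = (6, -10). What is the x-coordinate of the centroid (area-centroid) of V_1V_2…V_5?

-2/3

Apply Gauss's area formula. First the cross-terms c_i = x_i·y_{i+1} − x_{i+1}·y_i:
  12, 24, 4, 32, 8  ⇒  2A = 80, A = 40.
Then Σ (x_i + x_{i+1})·c_i = -160, so x̄ = -160 / (6·40) = -2/3.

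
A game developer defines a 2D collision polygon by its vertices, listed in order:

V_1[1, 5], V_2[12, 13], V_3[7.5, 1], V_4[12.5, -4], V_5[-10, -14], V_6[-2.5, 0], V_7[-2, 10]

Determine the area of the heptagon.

Apply the shoelace formula: 2A = Σ (x_i·y_{i+1} − x_{i+1}·y_i), indices taken mod 7.
Σ = (-47) + (-85.5) + (-42.5) + (-215) + (-35) + (-25) + (-20) = -470
Area = |Σ|/2 = 235.

235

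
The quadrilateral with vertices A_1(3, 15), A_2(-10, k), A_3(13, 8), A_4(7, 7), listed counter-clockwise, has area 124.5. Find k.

-6

The doubled signed area Σ (x_i y_{i+1} − x_{i+1} y_i) is linear in k.
With k=0 it equals 189; the coefficient of k is -10 (from the two edges through A_2).
So -10·k + 189 = 2·124.5 = 249 ⇒ k = -6.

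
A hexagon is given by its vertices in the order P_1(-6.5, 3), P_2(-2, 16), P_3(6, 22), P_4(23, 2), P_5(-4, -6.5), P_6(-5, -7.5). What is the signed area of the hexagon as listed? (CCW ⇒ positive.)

Cross-terms: -98, -140, -494, -141.5, -2.5, -63.75  ⇒  Σ = -939.75
Signed area = Σ/2 = -469.875 (negative ⇒ clockwise traversal).

-469.875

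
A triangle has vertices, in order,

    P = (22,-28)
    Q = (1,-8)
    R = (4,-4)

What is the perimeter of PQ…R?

64

|PQ| = √((-21)² + (20)²) = √841 = 29
|QR| = √((3)² + (4)²) = √25 = 5
|RP| = √((18)² + (-24)²) = √900 = 30
Perimeter = 29 + 5 + 30 = 64.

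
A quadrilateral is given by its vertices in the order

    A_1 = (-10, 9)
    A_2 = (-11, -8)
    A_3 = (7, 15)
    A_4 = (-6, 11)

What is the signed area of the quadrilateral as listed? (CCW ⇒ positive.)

146.5

Apply the shoelace formula: 2A = Σ (x_i·y_{i+1} − x_{i+1}·y_i), indices taken mod 4.
Σ = (179) + (-109) + (167) + (56) = 293
Signed area = Σ/2 = 146.5 (positive ⇒ counter-clockwise traversal).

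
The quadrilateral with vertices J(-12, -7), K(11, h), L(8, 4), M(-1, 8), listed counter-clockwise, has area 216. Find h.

The doubled signed area Σ (x_i y_{i+1} − x_{i+1} y_i) is linear in h.
With h=0 it equals 292; the coefficient of h is -20 (from the two edges through K).
So -20·h + 292 = 2·216 = 432 ⇒ h = -7.

-7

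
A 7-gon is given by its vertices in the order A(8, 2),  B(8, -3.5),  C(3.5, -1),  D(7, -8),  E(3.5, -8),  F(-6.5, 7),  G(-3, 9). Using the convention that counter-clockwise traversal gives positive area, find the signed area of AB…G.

-115.875

Apply the surveyor's formula: 2A = Σ (x_i·y_{i+1} − x_{i+1}·y_i), indices taken mod 7.
Σ = (-44) + (4.25) + (-21) + (-28) + (-27.5) + (-37.5) + (-78) = -231.75
Signed area = Σ/2 = -115.875 (negative ⇒ clockwise traversal).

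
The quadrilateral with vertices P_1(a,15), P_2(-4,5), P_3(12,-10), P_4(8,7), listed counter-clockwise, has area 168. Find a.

Write out the shoelace sum; only the two edges meeting at P_1 involve a:
2·Area = [(8·15 − a·7) + (a·5 − (-4)·15)] + 144
       = -2·a + 324 = 336
⇒ a = -6.

-6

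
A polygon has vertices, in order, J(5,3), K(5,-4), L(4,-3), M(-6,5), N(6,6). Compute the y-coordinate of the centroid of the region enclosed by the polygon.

401/165

Apply the surveyor's formula. First the cross-terms c_i = x_i·y_{i+1} − x_{i+1}·y_i:
  -35, 1, 2, -66, -12  ⇒  2A = -110, A = -55.
Then Σ (y_i + y_{i+1})·c_i = -802, so ȳ = -802 / (6·(-55)) = 401/165.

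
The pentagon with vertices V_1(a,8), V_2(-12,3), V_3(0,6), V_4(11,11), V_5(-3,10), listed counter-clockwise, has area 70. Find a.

Write out the shoelace sum; only the two edges meeting at V_1 involve a:
2·Area = [((-3)·8 − a·10) + (a·3 − (-12)·8)] + 5
       = -7·a + 77 = 140
⇒ a = -9.

-9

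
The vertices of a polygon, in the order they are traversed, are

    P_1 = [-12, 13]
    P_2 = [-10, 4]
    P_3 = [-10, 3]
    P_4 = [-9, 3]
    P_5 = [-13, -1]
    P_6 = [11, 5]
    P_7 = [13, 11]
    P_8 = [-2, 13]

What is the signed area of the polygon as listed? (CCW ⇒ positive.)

Σ = (82) + (10) + (-3) + (48) + (-54) + (56) + (191) + (130) = 460
Signed area = Σ/2 = 230 (positive ⇒ counter-clockwise traversal).

230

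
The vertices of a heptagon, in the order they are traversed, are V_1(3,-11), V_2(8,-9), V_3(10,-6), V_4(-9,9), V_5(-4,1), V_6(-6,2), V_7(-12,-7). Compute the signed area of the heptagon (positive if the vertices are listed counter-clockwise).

Apply Gauss's area formula: 2A = Σ (x_i·y_{i+1} − x_{i+1}·y_i), indices taken mod 7.
Cross-terms: 61, 42, 36, 27, -2, 66, 153  ⇒  Σ = 383
Signed area = Σ/2 = 191.5 (positive ⇒ counter-clockwise traversal).

191.5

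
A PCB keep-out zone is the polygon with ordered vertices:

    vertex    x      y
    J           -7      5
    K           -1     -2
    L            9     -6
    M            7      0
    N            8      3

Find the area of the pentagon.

83.5

Σ = (19) + (24) + (42) + (21) + (61) = 167
Area = |Σ|/2 = 83.5.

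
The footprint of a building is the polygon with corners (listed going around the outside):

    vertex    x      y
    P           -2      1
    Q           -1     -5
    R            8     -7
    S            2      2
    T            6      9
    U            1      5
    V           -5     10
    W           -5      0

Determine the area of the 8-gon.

Σ = (11) + (47) + (30) + (6) + (21) + (35) + (50) + (-5) = 195
Area = |Σ|/2 = 97.5.

97.5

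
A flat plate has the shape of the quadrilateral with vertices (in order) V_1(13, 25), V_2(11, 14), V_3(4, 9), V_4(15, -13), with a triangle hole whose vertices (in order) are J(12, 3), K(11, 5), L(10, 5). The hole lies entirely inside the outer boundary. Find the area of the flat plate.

Outer boundary:
Apply the shoelace (surveyor's) formula: 2A = Σ (x_i·y_{i+1} − x_{i+1}·y_i), indices taken mod 4.
Σ = (-93) + (43) + (-187) + (544) = 307
Area = |Σ|/2 = 153.5.
Hole:
Apply the shoelace (surveyor's) formula: 2A = Σ (x_i·y_{i+1} − x_{i+1}·y_i), indices taken mod 3.
Cross-terms: 27, 5, -30  ⇒  Σ = 2
Area = |Σ|/2 = 1.
Net area = 153.5 − 1 = 152.5.

152.5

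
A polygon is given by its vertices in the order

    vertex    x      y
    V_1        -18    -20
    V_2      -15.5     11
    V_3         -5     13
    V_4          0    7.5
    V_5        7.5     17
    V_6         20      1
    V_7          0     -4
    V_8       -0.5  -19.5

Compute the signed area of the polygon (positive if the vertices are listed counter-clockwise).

-751.875

Σ = (-508) + (-146.5) + (-37.5) + (-56.25) + (-332.5) + (-80) + (-2) + (-341) = -1503.75
Signed area = Σ/2 = -751.875 (negative ⇒ clockwise traversal).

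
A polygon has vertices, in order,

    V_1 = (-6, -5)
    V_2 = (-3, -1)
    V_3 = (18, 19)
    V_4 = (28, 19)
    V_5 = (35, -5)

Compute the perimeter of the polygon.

110

|V_1V_2| = √((3)² + (4)²) = √25 = 5
|V_2V_3| = √((21)² + (20)²) = √841 = 29
|V_3V_4| = √((10)² + (0)²) = √100 = 10
|V_4V_5| = √((7)² + (-24)²) = √625 = 25
|V_5V_1| = √((-41)² + (0)²) = √1681 = 41
Perimeter = 5 + 29 + 10 + 25 + 41 = 110.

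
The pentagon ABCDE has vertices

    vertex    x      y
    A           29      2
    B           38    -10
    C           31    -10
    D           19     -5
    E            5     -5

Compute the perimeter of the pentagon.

|AB| = √((9)² + (-12)²) = √225 = 15
|BC| = √((-7)² + (0)²) = √49 = 7
|CD| = √((-12)² + (5)²) = √169 = 13
|DE| = √((-14)² + (0)²) = √196 = 14
|EA| = √((24)² + (7)²) = √625 = 25
Perimeter = 15 + 7 + 13 + 14 + 25 = 74.

74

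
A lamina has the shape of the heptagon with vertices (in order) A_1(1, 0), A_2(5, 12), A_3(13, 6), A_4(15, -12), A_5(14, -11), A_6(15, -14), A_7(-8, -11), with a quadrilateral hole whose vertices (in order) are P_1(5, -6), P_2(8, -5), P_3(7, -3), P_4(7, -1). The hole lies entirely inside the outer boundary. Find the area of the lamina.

Outer boundary:
A_1→A_2: (1)(12) − (5)(0) = 12
A_2→A_3: (5)(6) − (13)(12) = -126
A_3→A_4: (13)(-12) − (15)(6) = -246
A_4→A_5: (15)(-11) − (14)(-12) = 3
A_5→A_6: (14)(-14) − (15)(-11) = -31
A_6→A_7: (15)(-11) − (-8)(-14) = -277
A_7→A_1: (-8)(0) − (1)(-11) = 11
Σ = -654
Area = |Σ|/2 = 327.
Hole:
Apply the surveyor's formula: 2A = Σ (x_i·y_{i+1} − x_{i+1}·y_i), indices taken mod 4.
Σ = (23) + (11) + (14) + (-37) = 11
Area = |Σ|/2 = 5.5.
Net area = 327 − 5.5 = 321.5.

321.5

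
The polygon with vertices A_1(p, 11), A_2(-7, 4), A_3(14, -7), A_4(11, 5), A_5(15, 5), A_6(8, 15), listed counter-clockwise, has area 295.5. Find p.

The doubled signed area Σ (x_i y_{i+1} − x_{i+1} y_i) is linear in p.
With p=0 it equals 470; the coefficient of p is -11 (from the two edges through A_1).
So -11·p + 470 = 2·295.5 = 591 ⇒ p = -11.

-11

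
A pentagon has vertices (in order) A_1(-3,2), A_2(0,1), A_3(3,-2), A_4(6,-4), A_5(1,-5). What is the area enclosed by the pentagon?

22.5

Apply Gauss's area formula: 2A = Σ (x_i·y_{i+1} − x_{i+1}·y_i), indices taken mod 5.
A_1→A_2: (-3)(1) − (0)(2) = -3
A_2→A_3: (0)(-2) − (3)(1) = -3
A_3→A_4: (3)(-4) − (6)(-2) = 0
A_4→A_5: (6)(-5) − (1)(-4) = -26
A_5→A_1: (1)(2) − (-3)(-5) = -13
Σ = -45
Area = |Σ|/2 = 22.5.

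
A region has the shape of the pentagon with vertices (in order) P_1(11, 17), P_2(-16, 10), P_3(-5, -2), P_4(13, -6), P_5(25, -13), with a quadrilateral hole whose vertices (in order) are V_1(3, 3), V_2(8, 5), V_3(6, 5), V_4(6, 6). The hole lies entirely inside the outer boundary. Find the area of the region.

531

Outer boundary:
Apply Gauss's area formula: 2A = Σ (x_i·y_{i+1} − x_{i+1}·y_i), indices taken mod 5.
Σ = (382) + (82) + (56) + (-19) + (568) = 1069
Area = |Σ|/2 = 534.5.
Hole:
Apply Gauss's area formula: 2A = Σ (x_i·y_{i+1} − x_{i+1}·y_i), indices taken mod 4.
Σ = (-9) + (10) + (6) + (0) = 7
Area = |Σ|/2 = 3.5.
Net area = 534.5 − 3.5 = 531.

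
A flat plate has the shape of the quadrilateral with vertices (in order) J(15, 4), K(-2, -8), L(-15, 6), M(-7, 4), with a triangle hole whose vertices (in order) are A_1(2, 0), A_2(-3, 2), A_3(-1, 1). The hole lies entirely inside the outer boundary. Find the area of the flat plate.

Outer boundary:
Cross-terms: -112, -132, -18, -88  ⇒  Σ = -350
Area = |Σ|/2 = 175.
Hole:
Apply the surveyor's formula: 2A = Σ (x_i·y_{i+1} − x_{i+1}·y_i), indices taken mod 3.
A_1→A_2: (2)(2) − (-3)(0) = 4
A_2→A_3: (-3)(1) − (-1)(2) = -1
A_3→A_1: (-1)(0) − (2)(1) = -2
Σ = 1
Area = |Σ|/2 = 0.5.
Net area = 175 − 0.5 = 174.5.

174.5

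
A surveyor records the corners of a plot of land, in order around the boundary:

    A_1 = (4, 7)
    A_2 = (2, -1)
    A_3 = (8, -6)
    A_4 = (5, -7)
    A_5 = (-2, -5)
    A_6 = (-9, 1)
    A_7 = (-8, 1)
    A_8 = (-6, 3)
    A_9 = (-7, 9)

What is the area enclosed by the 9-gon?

Σ = (-18) + (-4) + (-26) + (-39) + (-47) + (-1) + (-18) + (-33) + (-85) = -271
Area = |Σ|/2 = 135.5.

135.5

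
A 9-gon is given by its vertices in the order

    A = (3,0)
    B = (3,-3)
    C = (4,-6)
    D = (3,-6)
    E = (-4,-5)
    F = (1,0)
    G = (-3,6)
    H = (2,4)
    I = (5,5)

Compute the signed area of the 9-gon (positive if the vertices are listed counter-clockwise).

-49

Σ = (-9) + (-6) + (-6) + (-39) + (5) + (6) + (-24) + (-10) + (-15) = -98
Signed area = Σ/2 = -49 (negative ⇒ clockwise traversal).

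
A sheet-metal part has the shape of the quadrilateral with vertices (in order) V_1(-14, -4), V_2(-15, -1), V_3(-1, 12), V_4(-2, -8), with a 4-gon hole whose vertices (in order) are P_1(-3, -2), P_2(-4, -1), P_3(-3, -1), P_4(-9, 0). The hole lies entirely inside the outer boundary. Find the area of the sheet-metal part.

147

Outer boundary:
Σ = (-46) + (-181) + (32) + (-104) = -299
Area = |Σ|/2 = 149.5.
Hole:
Apply the surveyor's formula: 2A = Σ (x_i·y_{i+1} − x_{i+1}·y_i), indices taken mod 4.
Cross-terms: -5, 1, -9, 18  ⇒  Σ = 5
Area = |Σ|/2 = 2.5.
Net area = 149.5 − 2.5 = 147.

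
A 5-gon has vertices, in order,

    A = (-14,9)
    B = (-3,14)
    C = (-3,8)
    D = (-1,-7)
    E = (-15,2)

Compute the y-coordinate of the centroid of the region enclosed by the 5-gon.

Apply the shoelace formula. First the cross-terms c_i = x_i·y_{i+1} − x_{i+1}·y_i:
  -169, 18, 29, -107, -107  ⇒  2A = -336, A = -168.
Then Σ (y_i + y_{i+1})·c_i = -4104, so ȳ = -4104 / (6·(-168)) = 57/14.

57/14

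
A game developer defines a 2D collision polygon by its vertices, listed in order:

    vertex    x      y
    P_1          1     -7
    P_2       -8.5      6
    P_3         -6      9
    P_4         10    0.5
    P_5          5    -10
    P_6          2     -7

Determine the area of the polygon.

155.75

P_1→P_2: (1)(6) − (-8.5)(-7) = -53.5
P_2→P_3: (-8.5)(9) − (-6)(6) = -40.5
P_3→P_4: (-6)(0.5) − (10)(9) = -93
P_4→P_5: (10)(-10) − (5)(0.5) = -102.5
P_5→P_6: (5)(-7) − (2)(-10) = -15
P_6→P_1: (2)(-7) − (1)(-7) = -7
Σ = -311.5
Area = |Σ|/2 = 155.75.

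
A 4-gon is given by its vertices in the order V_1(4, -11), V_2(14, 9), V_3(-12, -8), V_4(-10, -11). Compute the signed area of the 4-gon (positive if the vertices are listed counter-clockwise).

Apply the surveyor's formula: 2A = Σ (x_i·y_{i+1} − x_{i+1}·y_i), indices taken mod 4.
Σ = (190) + (-4) + (52) + (154) = 392
Signed area = Σ/2 = 196 (positive ⇒ counter-clockwise traversal).

196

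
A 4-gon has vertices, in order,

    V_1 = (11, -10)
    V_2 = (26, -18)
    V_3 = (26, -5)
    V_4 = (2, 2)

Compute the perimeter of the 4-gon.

|V_1V_2| = √((15)² + (-8)²) = √289 = 17
|V_2V_3| = √((0)² + (13)²) = √169 = 13
|V_3V_4| = √((-24)² + (7)²) = √625 = 25
|V_4V_1| = √((9)² + (-12)²) = √225 = 15
Perimeter = 17 + 13 + 25 + 15 = 70.

70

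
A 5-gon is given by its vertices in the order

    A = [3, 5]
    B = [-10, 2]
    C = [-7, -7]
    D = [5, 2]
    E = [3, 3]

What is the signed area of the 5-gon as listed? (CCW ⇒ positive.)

88

Apply the shoelace formula: 2A = Σ (x_i·y_{i+1} − x_{i+1}·y_i), indices taken mod 5.
A→B: (3)(2) − (-10)(5) = 56
B→C: (-10)(-7) − (-7)(2) = 84
C→D: (-7)(2) − (5)(-7) = 21
D→E: (5)(3) − (3)(2) = 9
E→A: (3)(5) − (3)(3) = 6
Σ = 176
Signed area = Σ/2 = 88 (positive ⇒ counter-clockwise traversal).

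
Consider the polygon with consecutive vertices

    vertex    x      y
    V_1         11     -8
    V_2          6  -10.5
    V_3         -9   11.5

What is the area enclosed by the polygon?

Apply the shoelace formula: 2A = Σ (x_i·y_{i+1} − x_{i+1}·y_i), indices taken mod 3.
Cross-terms: -67.5, -25.5, -54.5  ⇒  Σ = -147.5
Area = |Σ|/2 = 73.75.

73.75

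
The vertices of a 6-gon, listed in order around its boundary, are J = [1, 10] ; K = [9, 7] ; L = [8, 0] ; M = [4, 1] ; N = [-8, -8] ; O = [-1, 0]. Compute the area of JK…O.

86.5

Apply the shoelace formula: 2A = Σ (x_i·y_{i+1} − x_{i+1}·y_i), indices taken mod 6.
J→K: (1)(7) − (9)(10) = -83
K→L: (9)(0) − (8)(7) = -56
L→M: (8)(1) − (4)(0) = 8
M→N: (4)(-8) − (-8)(1) = -24
N→O: (-8)(0) − (-1)(-8) = -8
O→J: (-1)(10) − (1)(0) = -10
Σ = -173
Area = |Σ|/2 = 86.5.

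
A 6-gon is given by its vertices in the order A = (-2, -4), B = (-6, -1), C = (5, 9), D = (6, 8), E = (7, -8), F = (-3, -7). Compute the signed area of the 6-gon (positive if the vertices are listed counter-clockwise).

-132

Cross-terms: -22, -49, -14, -104, -73, -2  ⇒  Σ = -264
Signed area = Σ/2 = -132 (negative ⇒ clockwise traversal).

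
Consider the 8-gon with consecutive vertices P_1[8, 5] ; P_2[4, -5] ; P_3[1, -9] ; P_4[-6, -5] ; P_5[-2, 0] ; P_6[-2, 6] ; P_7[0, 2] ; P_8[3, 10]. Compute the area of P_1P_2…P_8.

123.5

P_1→P_2: (8)(-5) − (4)(5) = -60
P_2→P_3: (4)(-9) − (1)(-5) = -31
P_3→P_4: (1)(-5) − (-6)(-9) = -59
P_4→P_5: (-6)(0) − (-2)(-5) = -10
P_5→P_6: (-2)(6) − (-2)(0) = -12
P_6→P_7: (-2)(2) − (0)(6) = -4
P_7→P_8: (0)(10) − (3)(2) = -6
P_8→P_1: (3)(5) − (8)(10) = -65
Σ = -247
Area = |Σ|/2 = 123.5.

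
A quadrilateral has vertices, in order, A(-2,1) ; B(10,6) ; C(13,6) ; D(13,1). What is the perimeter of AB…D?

|AB| = √((12)² + (5)²) = √169 = 13
|BC| = √((3)² + (0)²) = √9 = 3
|CD| = √((0)² + (-5)²) = √25 = 5
|DA| = √((-15)² + (0)²) = √225 = 15
Perimeter = 13 + 3 + 5 + 15 = 36.

36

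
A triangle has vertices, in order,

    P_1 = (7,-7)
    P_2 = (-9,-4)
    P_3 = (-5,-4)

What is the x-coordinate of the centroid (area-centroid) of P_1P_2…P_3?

Apply the shoelace formula. First the cross-terms c_i = x_i·y_{i+1} − x_{i+1}·y_i:
  -91, 16, 63  ⇒  2A = -12, A = -6.
Then Σ (x_i + x_{i+1})·c_i = 84, so x̄ = 84 / (6·(-6)) = -7/3.

-7/3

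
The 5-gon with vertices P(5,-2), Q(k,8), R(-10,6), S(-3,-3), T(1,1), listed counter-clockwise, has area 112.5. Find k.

Write out the shoelace sum; only the two edges meeting at Q involve k:
2·Area = [(5·8 − k·(-2)) + (k·6 − (-10)·8)] + 41
       = 8·k + 161 = 225
⇒ k = 8.

8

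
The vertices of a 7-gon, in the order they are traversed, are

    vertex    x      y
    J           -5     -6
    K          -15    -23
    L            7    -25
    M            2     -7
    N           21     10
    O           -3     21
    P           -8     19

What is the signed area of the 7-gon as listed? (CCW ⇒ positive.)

Σ = (25) + (536) + (1) + (167) + (471) + (111) + (143) = 1454
Signed area = Σ/2 = 727 (positive ⇒ counter-clockwise traversal).

727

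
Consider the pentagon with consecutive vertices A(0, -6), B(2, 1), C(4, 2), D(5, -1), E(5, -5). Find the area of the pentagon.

26

Σ = (12) + (0) + (-14) + (-20) + (-30) = -52
Area = |Σ|/2 = 26.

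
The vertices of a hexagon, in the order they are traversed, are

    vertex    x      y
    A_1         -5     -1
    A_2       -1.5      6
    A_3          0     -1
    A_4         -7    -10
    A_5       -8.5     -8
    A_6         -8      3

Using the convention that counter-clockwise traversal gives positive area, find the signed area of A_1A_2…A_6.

Apply Gauss's area formula: 2A = Σ (x_i·y_{i+1} − x_{i+1}·y_i), indices taken mod 6.
A_1→A_2: (-5)(6) − (-1.5)(-1) = -31.5
A_2→A_3: (-1.5)(-1) − (0)(6) = 1.5
A_3→A_4: (0)(-10) − (-7)(-1) = -7
A_4→A_5: (-7)(-8) − (-8.5)(-10) = -29
A_5→A_6: (-8.5)(3) − (-8)(-8) = -89.5
A_6→A_1: (-8)(-1) − (-5)(3) = 23
Σ = -132.5
Signed area = Σ/2 = -66.25 (negative ⇒ clockwise traversal).

-66.25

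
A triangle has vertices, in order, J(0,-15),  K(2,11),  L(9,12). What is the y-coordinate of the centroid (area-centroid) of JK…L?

Apply the surveyor's formula. First the cross-terms c_i = x_i·y_{i+1} − x_{i+1}·y_i:
  30, -75, -135  ⇒  2A = -180, A = -90.
Then Σ (y_i + y_{i+1})·c_i = -1440, so ȳ = -1440 / (6·(-90)) = 8/3.

8/3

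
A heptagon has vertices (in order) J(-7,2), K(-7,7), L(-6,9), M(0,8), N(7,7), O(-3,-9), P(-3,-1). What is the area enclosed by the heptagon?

Apply the shoelace formula: 2A = Σ (x_i·y_{i+1} − x_{i+1}·y_i), indices taken mod 7.
J→K: (-7)(7) − (-7)(2) = -35
K→L: (-7)(9) − (-6)(7) = -21
L→M: (-6)(8) − (0)(9) = -48
M→N: (0)(7) − (7)(8) = -56
N→O: (7)(-9) − (-3)(7) = -42
O→P: (-3)(-1) − (-3)(-9) = -24
P→J: (-3)(2) − (-7)(-1) = -13
Σ = -239
Area = |Σ|/2 = 119.5.

119.5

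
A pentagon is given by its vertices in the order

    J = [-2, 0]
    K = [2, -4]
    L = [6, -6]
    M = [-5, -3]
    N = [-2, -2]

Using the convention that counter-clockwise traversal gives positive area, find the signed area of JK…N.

-14

Apply Gauss's area formula: 2A = Σ (x_i·y_{i+1} − x_{i+1}·y_i), indices taken mod 5.
Σ = (8) + (12) + (-48) + (4) + (-4) = -28
Signed area = Σ/2 = -14 (negative ⇒ clockwise traversal).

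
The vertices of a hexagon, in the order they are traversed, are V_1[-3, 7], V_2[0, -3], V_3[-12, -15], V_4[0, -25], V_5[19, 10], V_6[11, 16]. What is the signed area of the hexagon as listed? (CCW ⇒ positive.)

Apply the shoelace formula: 2A = Σ (x_i·y_{i+1} − x_{i+1}·y_i), indices taken mod 6.
V_1→V_2: (-3)(-3) − (0)(7) = 9
V_2→V_3: (0)(-15) − (-12)(-3) = -36
V_3→V_4: (-12)(-25) − (0)(-15) = 300
V_4→V_5: (0)(10) − (19)(-25) = 475
V_5→V_6: (19)(16) − (11)(10) = 194
V_6→V_1: (11)(7) − (-3)(16) = 125
Σ = 1067
Signed area = Σ/2 = 533.5 (positive ⇒ counter-clockwise traversal).

533.5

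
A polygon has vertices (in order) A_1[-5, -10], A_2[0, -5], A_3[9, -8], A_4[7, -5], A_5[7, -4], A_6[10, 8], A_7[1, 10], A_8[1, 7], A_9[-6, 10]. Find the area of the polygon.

Apply the shoelace (surveyor's) formula: 2A = Σ (x_i·y_{i+1} − x_{i+1}·y_i), indices taken mod 9.
A_1→A_2: (-5)(-5) − (0)(-10) = 25
A_2→A_3: (0)(-8) − (9)(-5) = 45
A_3→A_4: (9)(-5) − (7)(-8) = 11
A_4→A_5: (7)(-4) − (7)(-5) = 7
A_5→A_6: (7)(8) − (10)(-4) = 96
A_6→A_7: (10)(10) − (1)(8) = 92
A_7→A_8: (1)(7) − (1)(10) = -3
A_8→A_9: (1)(10) − (-6)(7) = 52
A_9→A_1: (-6)(-10) − (-5)(10) = 110
Σ = 435
Area = |Σ|/2 = 217.5.

217.5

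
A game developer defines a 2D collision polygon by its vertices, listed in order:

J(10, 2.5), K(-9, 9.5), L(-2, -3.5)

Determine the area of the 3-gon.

Apply Gauss's area formula: 2A = Σ (x_i·y_{i+1} − x_{i+1}·y_i), indices taken mod 3.
Cross-terms: 117.5, 50.5, 30  ⇒  Σ = 198
Area = |Σ|/2 = 99.

99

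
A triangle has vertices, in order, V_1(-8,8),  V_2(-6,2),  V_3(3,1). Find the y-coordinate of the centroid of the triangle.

11/3

Apply Gauss's area formula. First the cross-terms c_i = x_i·y_{i+1} − x_{i+1}·y_i:
  32, -12, 32  ⇒  2A = 52, A = 26.
Then Σ (y_i + y_{i+1})·c_i = 572, so ȳ = 572 / (6·26) = 11/3.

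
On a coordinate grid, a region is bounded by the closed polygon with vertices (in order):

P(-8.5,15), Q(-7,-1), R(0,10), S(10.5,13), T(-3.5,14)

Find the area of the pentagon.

98.75

Apply the shoelace (surveyor's) formula: 2A = Σ (x_i·y_{i+1} − x_{i+1}·y_i), indices taken mod 5.
Σ = (113.5) + (-70) + (-105) + (192.5) + (66.5) = 197.5
Area = |Σ|/2 = 98.75.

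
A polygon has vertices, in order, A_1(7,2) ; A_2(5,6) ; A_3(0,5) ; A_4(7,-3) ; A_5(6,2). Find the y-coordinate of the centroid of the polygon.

Apply Gauss's area formula. First the cross-terms c_i = x_i·y_{i+1} − x_{i+1}·y_i:
  32, 25, -35, 32, -2  ⇒  2A = 52, A = 26.
Then Σ (y_i + y_{i+1})·c_i = 421, so ȳ = 421 / (6·26) = 421/156.

421/156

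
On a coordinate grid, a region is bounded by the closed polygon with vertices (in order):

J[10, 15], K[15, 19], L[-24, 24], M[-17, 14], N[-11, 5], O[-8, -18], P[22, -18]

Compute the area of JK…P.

1105

Apply the shoelace formula: 2A = Σ (x_i·y_{i+1} − x_{i+1}·y_i), indices taken mod 7.
Σ = (-35) + (816) + (72) + (69) + (238) + (540) + (510) = 2210
Area = |Σ|/2 = 1105.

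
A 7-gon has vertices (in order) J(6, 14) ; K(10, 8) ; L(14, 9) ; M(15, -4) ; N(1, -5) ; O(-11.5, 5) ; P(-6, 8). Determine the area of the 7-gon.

311.25

Σ = (-92) + (-22) + (-191) + (-71) + (-52.5) + (-62) + (-132) = -622.5
Area = |Σ|/2 = 311.25.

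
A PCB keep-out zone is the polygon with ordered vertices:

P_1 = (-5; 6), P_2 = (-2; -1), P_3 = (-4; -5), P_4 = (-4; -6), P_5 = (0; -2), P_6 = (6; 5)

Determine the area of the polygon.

Apply the shoelace formula: 2A = Σ (x_i·y_{i+1} − x_{i+1}·y_i), indices taken mod 6.
Cross-terms: 17, 6, 4, 8, 12, 61  ⇒  Σ = 108
Area = |Σ|/2 = 54.

54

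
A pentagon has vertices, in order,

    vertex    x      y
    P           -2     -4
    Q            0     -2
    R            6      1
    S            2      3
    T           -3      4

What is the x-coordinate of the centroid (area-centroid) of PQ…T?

Apply the surveyor's formula. First the cross-terms c_i = x_i·y_{i+1} − x_{i+1}·y_i:
  4, 12, 16, 17, 20  ⇒  2A = 69, A = 34.5.
Then Σ (x_i + x_{i+1})·c_i = 75, so x̄ = 75 / (6·34.5) = 25/69.

25/69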